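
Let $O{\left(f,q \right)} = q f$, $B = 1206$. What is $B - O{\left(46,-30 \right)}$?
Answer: $2586$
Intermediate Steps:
$O{\left(f,q \right)} = f q$
$B - O{\left(46,-30 \right)} = 1206 - 46 \left(-30\right) = 1206 - -1380 = 1206 + 1380 = 2586$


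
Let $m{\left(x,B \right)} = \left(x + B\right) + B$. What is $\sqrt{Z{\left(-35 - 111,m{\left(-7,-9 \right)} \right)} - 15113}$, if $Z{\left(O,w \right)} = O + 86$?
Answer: $i \sqrt{15173} \approx 123.18 i$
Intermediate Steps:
$m{\left(x,B \right)} = x + 2 B$ ($m{\left(x,B \right)} = \left(B + x\right) + B = x + 2 B$)
$Z{\left(O,w \right)} = 86 + O$
$\sqrt{Z{\left(-35 - 111,m{\left(-7,-9 \right)} \right)} - 15113} = \sqrt{\left(86 - 146\right) - 15113} = \sqrt{-60 - 15113} = \sqrt{-15173} = i \sqrt{15173}$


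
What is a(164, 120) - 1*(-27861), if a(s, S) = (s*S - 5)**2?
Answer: 387133486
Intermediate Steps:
a(s, S) = (-5 + S*s)**2 (a(s, S) = (S*s - 5)**2 = (-5 + S*s)**2)
a(164, 120) - 1*(-27861) = (-5 + 120*164)**2 - 1*(-27861) = (-5 + 19680)**2 + 27861 = 19675**2 + 27861 = 387105625 + 27861 = 387133486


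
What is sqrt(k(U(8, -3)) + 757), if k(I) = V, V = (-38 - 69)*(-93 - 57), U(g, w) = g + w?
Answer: 49*sqrt(7) ≈ 129.64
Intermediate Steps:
V = 16050 (V = -107*(-150) = 16050)
k(I) = 16050
sqrt(k(U(8, -3)) + 757) = sqrt(16050 + 757) = sqrt(16807) = 49*sqrt(7)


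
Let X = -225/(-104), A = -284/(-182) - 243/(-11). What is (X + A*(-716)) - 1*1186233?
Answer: -9634946939/8008 ≈ -1.2032e+6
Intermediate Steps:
A = 23675/1001 (A = -284*(-1/182) - 243*(-1/11) = 142/91 + 243/11 = 23675/1001 ≈ 23.651)
X = 225/104 (X = -225*(-1/104) = 225/104 ≈ 2.1635)
(X + A*(-716)) - 1*1186233 = (225/104 + (23675/1001)*(-716)) - 1*1186233 = (225/104 - 16951300/1001) - 1186233 = -135593075/8008 - 1186233 = -9634946939/8008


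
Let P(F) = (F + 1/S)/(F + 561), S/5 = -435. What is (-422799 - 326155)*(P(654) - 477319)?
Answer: 32576237174288876/91125 ≈ 3.5749e+11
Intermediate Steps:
S = -2175 (S = 5*(-435) = -2175)
P(F) = (-1/2175 + F)/(561 + F) (P(F) = (F + 1/(-2175))/(F + 561) = (F - 1/2175)/(561 + F) = (-1/2175 + F)/(561 + F))
(-422799 - 326155)*(P(654) - 477319) = (-422799 - 326155)*((-1/2175 + 654)/(561 + 654) - 477319) = -748954*((1422449/2175)/1215 - 477319) = -748954*((1/1215)*(1422449/2175) - 477319) = -748954*(1422449/2642625 - 477319) = -748954*(-1261373699926/2642625) = 32576237174288876/91125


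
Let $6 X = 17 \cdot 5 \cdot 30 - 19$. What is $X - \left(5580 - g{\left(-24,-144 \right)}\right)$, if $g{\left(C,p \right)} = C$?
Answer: $- \frac{31093}{6} \approx -5182.2$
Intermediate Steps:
$X = \frac{2531}{6}$ ($X = \frac{17 \cdot 5 \cdot 30 - 19}{6} = \frac{85 \cdot 30 - 19}{6} = \frac{2550 - 19}{6} = \frac{1}{6} \cdot 2531 = \frac{2531}{6} \approx 421.83$)
$X - \left(5580 - g{\left(-24,-144 \right)}\right) = \frac{2531}{6} - \left(5580 - -24\right) = \frac{2531}{6} - \left(5580 + 24\right) = \frac{2531}{6} - 5604 = - \frac{31093}{6}$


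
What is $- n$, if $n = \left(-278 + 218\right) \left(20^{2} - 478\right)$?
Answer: $-4680$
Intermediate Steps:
$n = 4680$ ($n = - 60 \left(400 - 478\right) = \left(-60\right) \left(-78\right) = 4680$)
$- n = \left(-1\right) 4680 = -4680$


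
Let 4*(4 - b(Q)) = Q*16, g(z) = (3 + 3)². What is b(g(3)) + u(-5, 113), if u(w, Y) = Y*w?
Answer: -705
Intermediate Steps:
g(z) = 36 (g(z) = 6² = 36)
b(Q) = 4 - 4*Q (b(Q) = 4 - Q*16/4 = 4 - 4*Q)
b(g(3)) + u(-5, 113) = (4 - 4*36) + 113*(-5) = (4 - 144) - 565 = -140 - 565 = -705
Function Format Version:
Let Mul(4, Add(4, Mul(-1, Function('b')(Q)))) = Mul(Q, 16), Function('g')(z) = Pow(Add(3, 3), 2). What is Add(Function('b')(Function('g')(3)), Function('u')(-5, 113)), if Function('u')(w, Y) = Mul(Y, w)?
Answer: -705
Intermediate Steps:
Function('g')(z) = 36 (Function('g')(z) = Pow(6, 2) = 36)
Function('b')(Q) = Add(4, Mul(-4, Q)) (Function('b')(Q) = Add(4, Mul(Rational(-1, 4), Mul(Q, 16))) = Add(4, Mul(Rational(-1, 4), Mul(16, Q))) = Add(4, Mul(-4, Q)))
Add(Function('b')(Function('g')(3)), Function('u')(-5, 113)) = Add(Add(4, Mul(-4, 36)), Mul(113, -5)) = Add(Add(4, -144), -565) = Add(-140, -565) = -705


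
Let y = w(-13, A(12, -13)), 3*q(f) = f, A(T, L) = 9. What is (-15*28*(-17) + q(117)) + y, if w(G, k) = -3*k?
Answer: 7152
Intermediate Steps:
q(f) = f/3
y = -27 (y = -3*9 = -27)
(-15*28*(-17) + q(117)) + y = (-15*28*(-17) + (⅓)*117) - 27 = (-420*(-17) + 39) - 27 = (7140 + 39) - 27 = 7179 - 27 = 7152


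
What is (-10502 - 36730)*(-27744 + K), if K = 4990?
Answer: 1074716928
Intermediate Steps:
(-10502 - 36730)*(-27744 + K) = (-10502 - 36730)*(-27744 + 4990) = -47232*(-22754) = 1074716928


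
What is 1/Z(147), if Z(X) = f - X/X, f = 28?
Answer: 1/27 ≈ 0.037037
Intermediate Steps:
Z(X) = 27 (Z(X) = 28 - X/X = 28 - 1*1 = 28 - 1 = 27)
1/Z(147) = 1/27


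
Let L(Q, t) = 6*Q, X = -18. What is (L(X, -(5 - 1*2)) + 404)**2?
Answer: 87616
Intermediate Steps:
(L(X, -(5 - 1*2)) + 404)**2 = (6*(-18) + 404)**2 = (-108 + 404)**2 = 296**2 = 87616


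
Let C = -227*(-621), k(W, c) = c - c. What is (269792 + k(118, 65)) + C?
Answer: 410759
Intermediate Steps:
k(W, c) = 0
C = 140967
(269792 + k(118, 65)) + C = (269792 + 0) + 140967 = 269792 + 140967 = 410759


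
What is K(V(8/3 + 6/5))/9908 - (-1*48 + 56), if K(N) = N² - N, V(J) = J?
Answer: -8915953/1114650 ≈ -7.9989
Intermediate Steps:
K(V(8/3 + 6/5))/9908 - (-1*48 + 56) = ((8/3 + 6/5)*(-1 + (8/3 + 6/5)))/9908 - (-1*48 + 56) = ((8*(⅓) + 6*(⅕))*(-1 + (8*(⅓) + 6*(⅕))))*(1/9908) - (-48 + 56) = ((8/3 + 6/5)*(-1 + (8/3 + 6/5)))*(1/9908) - 1*8 = (58*(-1 + 58/15)/15)*(1/9908) - 8 = ((58/15)*(43/15))*(1/9908) - 8 = (2494/225)*(1/9908) - 8 = 1247/1114650 - 8 = -8915953/1114650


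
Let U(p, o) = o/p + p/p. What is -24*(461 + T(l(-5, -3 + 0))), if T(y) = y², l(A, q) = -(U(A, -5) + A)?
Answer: -11280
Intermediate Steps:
U(p, o) = 1 + o/p (U(p, o) = o/p + 1 = 1 + o/p)
l(A, q) = -A - (-5 + A)/A (l(A, q) = -((-5 + A)/A + A) = -(A + (-5 + A)/A) = -A - (-5 + A)/A)
-24*(461 + T(l(-5, -3 + 0))) = -24*(461 + (-1 - 1*(-5) + 5/(-5))²) = -24*(461 + (-1 + 5 + 5*(-⅕))²) = -24*(461 + (-1 + 5 - 1)²) = -24*(461 + 3²) = -24*(461 + 9) = -24*470 = -11280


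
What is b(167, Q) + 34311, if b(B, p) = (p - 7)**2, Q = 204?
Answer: 73120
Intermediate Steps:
b(B, p) = (-7 + p)**2
b(167, Q) + 34311 = (-7 + 204)**2 + 34311 = 197**2 + 34311 = 38809 + 34311 = 73120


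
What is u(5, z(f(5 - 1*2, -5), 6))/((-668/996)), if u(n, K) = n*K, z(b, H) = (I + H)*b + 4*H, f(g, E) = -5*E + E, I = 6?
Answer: -328680/167 ≈ -1968.1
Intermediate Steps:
f(g, E) = -4*E
z(b, H) = 4*H + b*(6 + H) (z(b, H) = (6 + H)*b + 4*H = b*(6 + H) + 4*H = 4*H + b*(6 + H))
u(n, K) = K*n
u(5, z(f(5 - 1*2, -5), 6))/((-668/996)) = ((4*6 + 6*(-4*(-5)) + 6*(-4*(-5)))*5)/((-668/996)) = ((24 + 6*20 + 6*20)*5)/((-668*1/996)) = ((24 + 120 + 120)*5)/(-167/249) = (264*5)*(-249/167) = 1320*(-249/167) = -328680/167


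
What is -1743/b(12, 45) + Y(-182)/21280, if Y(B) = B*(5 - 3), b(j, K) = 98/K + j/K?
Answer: -5961203/8360 ≈ -713.06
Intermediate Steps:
Y(B) = 2*B (Y(B) = B*2 = 2*B)
-1743/b(12, 45) + Y(-182)/21280 = -1743*45/(98 + 12) + (2*(-182))/21280 = -1743/((1/45)*110) - 364*1/21280 = -1743/22/9 - 13/760 = -1743*9/22 - 13/760 = -15687/22 - 13/760 = -5961203/8360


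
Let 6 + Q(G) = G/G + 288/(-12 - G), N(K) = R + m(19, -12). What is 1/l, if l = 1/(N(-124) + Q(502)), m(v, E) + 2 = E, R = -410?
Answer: -110397/257 ≈ -429.56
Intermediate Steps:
m(v, E) = -2 + E
N(K) = -424 (N(K) = -410 + (-2 - 12) = -410 - 14 = -424)
Q(G) = -5 + 288/(-12 - G) (Q(G) = -6 + (G/G + 288/(-12 - G)) = -6 + (1 + 288/(-12 - G)) = -5 + 288/(-12 - G))
l = -257/110397 (l = 1/(-424 + (-348 - 5*502)/(12 + 502)) = 1/(-424 + (-348 - 2510)/514) = 1/(-424 + (1/514)*(-2858)) = 1/(-424 - 1429/257) = 1/(-110397/257) = -257/110397 ≈ -0.0023280)
1/l = 1/(-257/110397) = -110397/257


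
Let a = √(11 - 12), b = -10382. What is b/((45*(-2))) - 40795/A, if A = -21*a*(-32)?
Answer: 5191/45 + 40795*I/672 ≈ 115.36 + 60.707*I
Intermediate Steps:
a = I (a = √(-1) = I ≈ 1.0*I)
A = 672*I (A = -21*I*(-32) = 672*I ≈ 672.0*I)
b/((45*(-2))) - 40795/A = -10382/(45*(-2)) - 40795*(-I/672) = -10382/(-90) - (-40795)*I/672 = -10382*(-1/90) + 40795*I/672 = 5191/45 + 40795*I/672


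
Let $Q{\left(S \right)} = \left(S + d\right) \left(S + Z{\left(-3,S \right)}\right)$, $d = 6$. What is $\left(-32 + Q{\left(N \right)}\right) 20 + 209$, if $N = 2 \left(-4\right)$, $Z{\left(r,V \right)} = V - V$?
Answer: $-111$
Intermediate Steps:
$Z{\left(r,V \right)} = 0$
$N = -8$
$Q{\left(S \right)} = S \left(6 + S\right)$ ($Q{\left(S \right)} = \left(S + 6\right) \left(S + 0\right) = \left(6 + S\right) S = S \left(6 + S\right)$)
$\left(-32 + Q{\left(N \right)}\right) 20 + 209 = \left(-32 - 8 \left(6 - 8\right)\right) 20 + 209 = \left(-32 - -16\right) 20 + 209 = \left(-32 + 16\right) 20 + 209 = \left(-16\right) 20 + 209 = -320 + 209 = -111$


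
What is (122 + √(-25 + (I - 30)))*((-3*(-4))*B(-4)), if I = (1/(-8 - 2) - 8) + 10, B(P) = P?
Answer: -5856 - 72*I*√590/5 ≈ -5856.0 - 349.77*I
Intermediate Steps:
I = 19/10 (I = (1/(-10) - 8) + 10 = (-⅒ - 8) + 10 = -81/10 + 10 = 19/10 ≈ 1.9000)
(122 + √(-25 + (I - 30)))*((-3*(-4))*B(-4)) = (122 + √(-25 + (19/10 - 30)))*(-3*(-4)*(-4)) = (122 + √(-25 - 281/10))*(12*(-4)) = (122 + √(-531/10))*(-48) = (122 + 3*I*√590/10)*(-48) = -5856 - 72*I*√590/5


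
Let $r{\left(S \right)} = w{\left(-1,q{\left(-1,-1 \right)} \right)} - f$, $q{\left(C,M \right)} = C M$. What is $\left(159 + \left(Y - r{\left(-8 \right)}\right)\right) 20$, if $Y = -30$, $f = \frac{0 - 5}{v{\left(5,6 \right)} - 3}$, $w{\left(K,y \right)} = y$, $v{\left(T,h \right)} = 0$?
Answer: $\frac{7780}{3} \approx 2593.3$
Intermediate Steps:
$f = \frac{5}{3}$ ($f = \frac{0 - 5}{0 - 3} = - \frac{5}{-3} = \left(-5\right) \left(- \frac{1}{3}\right) = \frac{5}{3} \approx 1.6667$)
$r{\left(S \right)} = - \frac{2}{3}$ ($r{\left(S \right)} = \left(-1\right) \left(-1\right) - \frac{5}{3} = 1 - \frac{5}{3} = - \frac{2}{3}$)
$\left(159 + \left(Y - r{\left(-8 \right)}\right)\right) 20 = \left(159 - \frac{88}{3}\right) 20 = \frac{389}{3} \cdot 20 = \frac{7780}{3}$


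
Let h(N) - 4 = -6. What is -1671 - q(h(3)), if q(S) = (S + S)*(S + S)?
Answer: -1687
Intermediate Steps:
h(N) = -2 (h(N) = 4 - 6 = -2)
q(S) = 4*S**2 (q(S) = (2*S)*(2*S) = 4*S**2)
-1671 - q(h(3)) = -1671 - 4*(-2)**2 = -1671 - 4*4 = -1671 - 1*16 = -1671 - 16 = -1687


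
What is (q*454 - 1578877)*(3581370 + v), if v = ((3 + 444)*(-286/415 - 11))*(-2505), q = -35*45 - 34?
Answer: -3195282235843341/83 ≈ -3.8497e+13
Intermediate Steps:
q = -1609 (q = -1575 - 34 = -1609)
v = 1086366897/83 (v = (447*(-286*1/415 - 11))*(-2505) = (447*(-286/415 - 11))*(-2505) = (447*(-4851/415))*(-2505) = -2168397/415*(-2505) = 1086366897/83 ≈ 1.3089e+7)
(q*454 - 1578877)*(3581370 + v) = (-1609*454 - 1578877)*(3581370 + 1086366897/83) = (-730486 - 1578877)*(1383620607/83) = -2309363*1383620607/83 = -3195282235843341/83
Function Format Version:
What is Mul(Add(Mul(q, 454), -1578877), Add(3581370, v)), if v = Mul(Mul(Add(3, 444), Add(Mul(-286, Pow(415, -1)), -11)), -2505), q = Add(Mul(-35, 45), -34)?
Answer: Rational(-3195282235843341, 83) ≈ -3.8497e+13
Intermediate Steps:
q = -1609 (q = Add(-1575, -34) = -1609)
v = Rational(1086366897, 83) (v = Mul(Mul(447, Add(Mul(-286, Rational(1, 415)), -11)), -2505) = Mul(Mul(447, Add(Rational(-286, 415), -11)), -2505) = Mul(Mul(447, Rational(-4851, 415)), -2505) = Mul(Rational(-2168397, 415), -2505) = Rational(1086366897, 83) ≈ 1.3089e+7)
Mul(Add(Mul(q, 454), -1578877), Add(3581370, v)) = Mul(Add(Mul(-1609, 454), -1578877), Add(3581370, Rational(1086366897, 83))) = Mul(Add(-730486, -1578877), Rational(1383620607, 83)) = Mul(-2309363, Rational(1383620607, 83)) = Rational(-3195282235843341, 83)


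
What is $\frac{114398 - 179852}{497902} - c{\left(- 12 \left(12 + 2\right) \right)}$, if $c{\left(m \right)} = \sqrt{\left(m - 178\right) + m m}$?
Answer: $- \frac{32727}{248951} - \sqrt{27878} \approx -167.1$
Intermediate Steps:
$c{\left(m \right)} = \sqrt{-178 + m + m^{2}}$ ($c{\left(m \right)} = \sqrt{\left(m - 178\right) + m^{2}} = \sqrt{\left(-178 + m\right) + m^{2}} = \sqrt{-178 + m + m^{2}}$)
$\frac{114398 - 179852}{497902} - c{\left(- 12 \left(12 + 2\right) \right)} = \frac{114398 - 179852}{497902} - \sqrt{-178 - 12 \left(12 + 2\right) + \left(- 12 \left(12 + 2\right)\right)^{2}} = \left(114398 - 179852\right) \frac{1}{497902} - \sqrt{-178 - 168 + \left(\left(-12\right) 14\right)^{2}} = \left(-65454\right) \frac{1}{497902} - \sqrt{-178 - 168 + \left(-168\right)^{2}} = - \frac{32727}{248951} - \sqrt{-178 - 168 + 28224} = - \frac{32727}{248951} - \sqrt{27878}$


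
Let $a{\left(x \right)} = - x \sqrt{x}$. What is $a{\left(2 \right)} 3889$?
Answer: $- 7778 \sqrt{2} \approx -11000.0$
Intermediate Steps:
$a{\left(x \right)} = - x^{\frac{3}{2}}$
$a{\left(2 \right)} 3889 = - 2^{\frac{3}{2}} \cdot 3889 = - 2 \sqrt{2} \cdot 3889 = - 7778 \sqrt{2}$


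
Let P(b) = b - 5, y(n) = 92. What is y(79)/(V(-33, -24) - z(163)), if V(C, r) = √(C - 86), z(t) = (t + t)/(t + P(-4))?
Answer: -288673/183030 - 136367*I*√119/183030 ≈ -1.5772 - 8.1276*I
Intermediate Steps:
P(b) = -5 + b
z(t) = 2*t/(-9 + t) (z(t) = (t + t)/(t + (-5 - 4)) = (2*t)/(t - 9) = (2*t)/(-9 + t) = 2*t/(-9 + t))
V(C, r) = √(-86 + C)
y(79)/(V(-33, -24) - z(163)) = 92/(√(-86 - 33) - 2*163/(-9 + 163)) = 92/(√(-119) - 2*163/154) = 92/(I*√119 - 2*163/154) = 92/(I*√119 - 1*163/77) = 92/(I*√119 - 163/77) = 92/(-163/77 + I*√119)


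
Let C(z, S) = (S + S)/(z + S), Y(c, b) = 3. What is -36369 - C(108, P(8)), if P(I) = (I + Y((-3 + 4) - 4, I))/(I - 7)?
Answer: -4327933/119 ≈ -36369.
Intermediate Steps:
P(I) = (3 + I)/(-7 + I) (P(I) = (I + 3)/(I - 7) = (3 + I)/(-7 + I))
C(z, S) = 2*S/(S + z) (C(z, S) = (2*S)/(S + z) = 2*S/(S + z))
-36369 - C(108, P(8)) = -36369 - 2*(3 + 8)/(-7 + 8)/((3 + 8)/(-7 + 8) + 108) = -36369 - 2*11/1/(11/1 + 108) = -36369 - 2*1*11/(1*11 + 108) = -36369 - 2*11/(11 + 108) = -36369 - 2*11/119 = -36369 - 1*22/119 = -36369 - 22/119 = -4327933/119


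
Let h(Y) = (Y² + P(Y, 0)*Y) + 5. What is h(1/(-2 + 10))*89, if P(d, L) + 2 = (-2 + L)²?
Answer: 29993/64 ≈ 468.64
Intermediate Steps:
P(d, L) = -2 + (-2 + L)²
h(Y) = 5 + Y² + 2*Y (h(Y) = (Y² + (-2 + (-2 + 0)²)*Y) + 5 = (Y² + (-2 + (-2)²)*Y) + 5 = (Y² + (-2 + 4)*Y) + 5 = (Y² + 2*Y) + 5 = 5 + Y² + 2*Y)
h(1/(-2 + 10))*89 = (5 + (1/(-2 + 10))² + 2/(-2 + 10))*89 = (5 + (1/8)² + 2/8)*89 = (5 + (⅛)² + 2*(⅛))*89 = (5 + 1/64 + ¼)*89 = (337/64)*89 = 29993/64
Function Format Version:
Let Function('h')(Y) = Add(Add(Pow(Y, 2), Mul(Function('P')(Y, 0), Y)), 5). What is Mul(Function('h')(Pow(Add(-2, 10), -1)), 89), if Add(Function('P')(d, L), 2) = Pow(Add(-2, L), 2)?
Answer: Rational(29993, 64) ≈ 468.64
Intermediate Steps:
Function('P')(d, L) = Add(-2, Pow(Add(-2, L), 2))
Function('h')(Y) = Add(5, Pow(Y, 2), Mul(2, Y)) (Function('h')(Y) = Add(Add(Pow(Y, 2), Mul(Add(-2, Pow(Add(-2, 0), 2)), Y)), 5) = Add(Add(Pow(Y, 2), Mul(Add(-2, Pow(-2, 2)), Y)), 5) = Add(Add(Pow(Y, 2), Mul(Add(-2, 4), Y)), 5) = Add(Add(Pow(Y, 2), Mul(2, Y)), 5) = Add(5, Pow(Y, 2), Mul(2, Y)))
Mul(Function('h')(Pow(Add(-2, 10), -1)), 89) = Mul(Add(5, Pow(Pow(Add(-2, 10), -1), 2), Mul(2, Pow(Add(-2, 10), -1))), 89) = Mul(Add(5, Pow(Pow(8, -1), 2), Mul(2, Pow(8, -1))), 89) = Mul(Add(5, Pow(Rational(1, 8), 2), Mul(2, Rational(1, 8))), 89) = Mul(Add(5, Rational(1, 64), Rational(1, 4)), 89) = Mul(Rational(337, 64), 89) = Rational(29993, 64)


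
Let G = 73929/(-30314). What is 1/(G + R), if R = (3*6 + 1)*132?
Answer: 30314/75953583 ≈ 0.00039911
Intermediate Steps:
R = 2508 (R = (18 + 1)*132 = 19*132 = 2508)
G = -73929/30314 (G = 73929*(-1/30314) = -73929/30314 ≈ -2.4388)
1/(G + R) = 1/(-73929/30314 + 2508) = 1/(75953583/30314) = 30314/75953583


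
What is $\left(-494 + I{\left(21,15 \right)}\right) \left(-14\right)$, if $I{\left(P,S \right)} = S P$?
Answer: $2506$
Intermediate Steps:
$I{\left(P,S \right)} = P S$
$\left(-494 + I{\left(21,15 \right)}\right) \left(-14\right) = \left(-494 + 21 \cdot 15\right) \left(-14\right) = \left(-494 + 315\right) \left(-14\right) = \left(-179\right) \left(-14\right) = 2506$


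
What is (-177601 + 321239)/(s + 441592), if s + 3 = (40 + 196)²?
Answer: 143638/497285 ≈ 0.28884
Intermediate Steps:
s = 55693 (s = -3 + (40 + 196)² = -3 + 236² = -3 + 55696 = 55693)
(-177601 + 321239)/(s + 441592) = (-177601 + 321239)/(55693 + 441592) = 143638/497285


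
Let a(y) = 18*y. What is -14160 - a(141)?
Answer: -16698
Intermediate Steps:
-14160 - a(141) = -14160 - 18*141 = -14160 - 1*2538 = -14160 - 2538 = -16698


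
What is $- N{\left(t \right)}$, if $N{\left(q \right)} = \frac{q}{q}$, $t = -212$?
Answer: $-1$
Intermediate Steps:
$N{\left(q \right)} = 1$
$- N{\left(t \right)} = \left(-1\right) 1 = -1$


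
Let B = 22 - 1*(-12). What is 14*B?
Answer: 476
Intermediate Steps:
B = 34 (B = 22 + 12 = 34)
14*B = 14*34 = 476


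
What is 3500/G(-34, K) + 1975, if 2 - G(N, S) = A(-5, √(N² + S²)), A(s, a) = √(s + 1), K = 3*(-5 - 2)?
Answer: 2850 + 875*I ≈ 2850.0 + 875.0*I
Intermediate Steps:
K = -21 (K = 3*(-7) = -21)
A(s, a) = √(1 + s)
G(N, S) = 2 - 2*I (G(N, S) = 2 - √(1 - 5) = 2 - √(-4) = 2 - 2*I)
3500/G(-34, K) + 1975 = 3500/(2 - 2*I) + 1975 = 3500*((2 + 2*I)/8) + 1975 = 875*(2 + 2*I)/2 + 1975 = 1975 + 875*(2 + 2*I)/2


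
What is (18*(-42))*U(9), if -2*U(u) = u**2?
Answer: 30618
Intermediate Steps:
U(u) = -u**2/2
(18*(-42))*U(9) = (18*(-42))*(-1/2*9**2) = -(-378)*81 = -756*(-81/2) = 30618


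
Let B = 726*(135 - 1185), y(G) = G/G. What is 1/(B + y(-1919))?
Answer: -1/762299 ≈ -1.3118e-6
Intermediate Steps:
y(G) = 1
B = -762300 (B = 726*(-1050) = -762300)
1/(B + y(-1919)) = 1/(-762300 + 1) = 1/(-762299) = -1/762299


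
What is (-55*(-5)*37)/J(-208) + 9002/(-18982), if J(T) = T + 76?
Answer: -8833187/113892 ≈ -77.558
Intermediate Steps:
J(T) = 76 + T
(-55*(-5)*37)/J(-208) + 9002/(-18982) = (-55*(-5)*37)/(76 - 208) + 9002/(-18982) = (-11*(-25)*37)/(-132) + 9002*(-1/18982) = (275*37)*(-1/132) - 4501/9491 = 10175*(-1/132) - 4501/9491 = -925/12 - 4501/9491 = -8833187/113892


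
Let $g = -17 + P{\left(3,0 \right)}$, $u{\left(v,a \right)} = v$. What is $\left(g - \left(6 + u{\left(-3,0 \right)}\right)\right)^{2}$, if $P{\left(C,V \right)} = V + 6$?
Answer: $196$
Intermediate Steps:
$P{\left(C,V \right)} = 6 + V$
$g = -11$ ($g = -17 + \left(6 + 0\right) = -17 + 6 = -11$)
$\left(g - \left(6 + u{\left(-3,0 \right)}\right)\right)^{2} = \left(-11 - 3\right)^{2} = \left(-14\right)^{2} = 196$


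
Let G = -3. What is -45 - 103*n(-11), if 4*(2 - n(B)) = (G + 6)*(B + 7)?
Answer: -560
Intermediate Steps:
n(B) = -13/4 - 3*B/4 (n(B) = 2 - (-3 + 6)*(B + 7)/4 = 2 - 3*(7 + B)/4 = 2 - (21 + 3*B)/4 = 2 + (-21/4 - 3*B/4) = -13/4 - 3*B/4)
-45 - 103*n(-11) = -45 - 103*(-13/4 - ¾*(-11)) = -45 - 103*(-13/4 + 33/4) = -45 - 103*5 = -45 - 515 = -560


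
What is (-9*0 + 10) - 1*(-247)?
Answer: 257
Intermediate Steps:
(-9*0 + 10) - 1*(-247) = (0 + 10) + 247 = 10 + 247 = 257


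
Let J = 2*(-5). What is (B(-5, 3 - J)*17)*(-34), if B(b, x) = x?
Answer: -7514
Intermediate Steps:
J = -10
(B(-5, 3 - J)*17)*(-34) = ((3 - 1*(-10))*17)*(-34) = ((3 + 10)*17)*(-34) = (13*17)*(-34) = 221*(-34) = -7514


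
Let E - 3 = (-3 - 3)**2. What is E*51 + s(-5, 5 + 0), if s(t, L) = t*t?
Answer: 2014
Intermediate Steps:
s(t, L) = t**2
E = 39 (E = 3 + (-3 - 3)**2 = 3 + (-6)**2 = 3 + 36 = 39)
E*51 + s(-5, 5 + 0) = 39*51 + (-5)**2 = 1989 + 25 = 2014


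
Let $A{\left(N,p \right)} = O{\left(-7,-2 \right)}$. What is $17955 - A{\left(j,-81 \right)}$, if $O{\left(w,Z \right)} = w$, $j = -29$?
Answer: $17962$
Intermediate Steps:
$A{\left(N,p \right)} = -7$
$17955 - A{\left(j,-81 \right)} = 17955 - -7 = 17955 + 7 = 17962$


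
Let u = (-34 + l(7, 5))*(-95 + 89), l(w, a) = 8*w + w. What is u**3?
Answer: -5268024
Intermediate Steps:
l(w, a) = 9*w
u = -174 (u = (-34 + 9*7)*(-95 + 89) = (-34 + 63)*(-6) = 29*(-6) = -174)
u**3 = (-174)**3 = -5268024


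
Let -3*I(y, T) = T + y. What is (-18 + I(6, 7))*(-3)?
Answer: 67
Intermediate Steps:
I(y, T) = -T/3 - y/3 (I(y, T) = -(T + y)/3 = -T/3 - y/3)
(-18 + I(6, 7))*(-3) = (-18 + (-⅓*7 - ⅓*6))*(-3) = (-18 + (-7/3 - 2))*(-3) = (-18 - 13/3)*(-3) = -67/3*(-3) = 67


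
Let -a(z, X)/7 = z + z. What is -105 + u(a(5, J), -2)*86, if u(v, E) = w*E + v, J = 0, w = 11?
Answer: -8017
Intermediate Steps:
a(z, X) = -14*z (a(z, X) = -7*(z + z) = -14*z)
u(v, E) = v + 11*E (u(v, E) = 11*E + v = v + 11*E)
-105 + u(a(5, J), -2)*86 = -105 + (-14*5 + 11*(-2))*86 = -105 + (-70 - 22)*86 = -105 - 92*86 = -105 - 7912 = -8017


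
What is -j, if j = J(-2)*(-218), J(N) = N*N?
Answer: 872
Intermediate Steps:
J(N) = N²
j = -872 (j = (-2)²*(-218) = 4*(-218) = -872)
-j = -1*(-872) = 872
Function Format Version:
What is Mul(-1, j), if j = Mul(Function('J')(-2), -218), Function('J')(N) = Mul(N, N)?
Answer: 872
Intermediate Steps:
Function('J')(N) = Pow(N, 2)
j = -872 (j = Mul(Pow(-2, 2), -218) = Mul(4, -218) = -872)
Mul(-1, j) = Mul(-1, -872) = 872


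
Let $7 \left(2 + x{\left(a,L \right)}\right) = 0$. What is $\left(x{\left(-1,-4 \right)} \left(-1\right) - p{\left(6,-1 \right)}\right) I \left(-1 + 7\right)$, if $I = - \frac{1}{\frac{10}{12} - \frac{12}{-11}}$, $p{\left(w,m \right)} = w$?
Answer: $\frac{1584}{127} \approx 12.472$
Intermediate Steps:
$x{\left(a,L \right)} = -2$ ($x{\left(a,L \right)} = -2 + \frac{1}{7} \cdot 0 = -2 + 0 = -2$)
$I = - \frac{66}{127}$ ($I = - \frac{1}{10 \cdot \frac{1}{12} - - \frac{12}{11}} = - \frac{1}{\frac{5}{6} + \frac{12}{11}} = - \frac{1}{\frac{127}{66}} = \left(-1\right) \frac{66}{127} = - \frac{66}{127} \approx -0.51968$)
$\left(x{\left(-1,-4 \right)} \left(-1\right) - p{\left(6,-1 \right)}\right) I \left(-1 + 7\right) = \left(\left(-2\right) \left(-1\right) - 6\right) \left(- \frac{66}{127}\right) \left(-1 + 7\right) = \left(2 - 6\right) \left(- \frac{66}{127}\right) 6 = \left(-4\right) \left(- \frac{66}{127}\right) 6 = \frac{264}{127} \cdot 6 = \frac{1584}{127}$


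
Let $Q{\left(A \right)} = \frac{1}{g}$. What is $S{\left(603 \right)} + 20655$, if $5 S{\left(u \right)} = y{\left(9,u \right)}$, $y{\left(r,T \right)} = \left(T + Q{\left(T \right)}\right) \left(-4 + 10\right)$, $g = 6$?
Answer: $\frac{106894}{5} \approx 21379.0$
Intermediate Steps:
$Q{\left(A \right)} = \frac{1}{6}$
$y{\left(r,T \right)} = 1 + 6 T$ ($y{\left(r,T \right)} = \left(T + \frac{1}{6}\right) \left(-4 + 10\right) = \left(\frac{1}{6} + T\right) 6 = 1 + 6 T$)
$S{\left(u \right)} = \frac{1}{5} + \frac{6 u}{5}$ ($S{\left(u \right)} = \frac{1 + 6 u}{5} = \frac{1}{5} + \frac{6 u}{5}$)
$S{\left(603 \right)} + 20655 = \left(\frac{1}{5} + \frac{6}{5} \cdot 603\right) + 20655 = \left(\frac{1}{5} + \frac{3618}{5}\right) + 20655 = \frac{3619}{5} + 20655 = \frac{106894}{5}$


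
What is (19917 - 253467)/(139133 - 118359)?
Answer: -116775/10387 ≈ -11.242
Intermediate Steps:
(19917 - 253467)/(139133 - 118359) = -233550/20774 = -233550*1/20774 = -116775/10387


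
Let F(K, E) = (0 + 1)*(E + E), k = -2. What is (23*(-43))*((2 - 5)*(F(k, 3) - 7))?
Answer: -2967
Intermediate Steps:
F(K, E) = 2*E (F(K, E) = 1*(2*E) = 2*E)
(23*(-43))*((2 - 5)*(F(k, 3) - 7)) = (23*(-43))*((2 - 5)*(2*3 - 7)) = -(-2967)*(6 - 7) = -(-2967)*(-1) = -989*3 = -2967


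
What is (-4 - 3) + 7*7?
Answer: 42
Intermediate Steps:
(-4 - 3) + 7*7 = -7 + 49 = 42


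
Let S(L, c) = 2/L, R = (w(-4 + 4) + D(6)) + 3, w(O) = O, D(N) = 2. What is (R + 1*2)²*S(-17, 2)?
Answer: -98/17 ≈ -5.7647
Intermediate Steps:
R = 5 (R = ((-4 + 4) + 2) + 3 = (0 + 2) + 3 = 2 + 3 = 5)
(R + 1*2)²*S(-17, 2) = (5 + 1*2)²*(2/(-17)) = (5 + 2)²*(2*(-1/17)) = 7²*(-2/17) = 49*(-2/17) = -98/17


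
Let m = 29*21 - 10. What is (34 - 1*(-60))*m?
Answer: 56306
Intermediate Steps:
m = 599 (m = 609 - 10 = 599)
(34 - 1*(-60))*m = (34 - 1*(-60))*599 = (34 + 60)*599 = 94*599 = 56306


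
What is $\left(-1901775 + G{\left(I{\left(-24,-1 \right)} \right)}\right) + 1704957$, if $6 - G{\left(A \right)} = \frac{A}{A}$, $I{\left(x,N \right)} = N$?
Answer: $-196813$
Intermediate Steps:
$G{\left(A \right)} = 5$ ($G{\left(A \right)} = 6 - \frac{A}{A} = 6 - 1 = 5$)
$\left(-1901775 + G{\left(I{\left(-24,-1 \right)} \right)}\right) + 1704957 = \left(-1901775 + 5\right) + 1704957 = -1901770 + 1704957 = -196813$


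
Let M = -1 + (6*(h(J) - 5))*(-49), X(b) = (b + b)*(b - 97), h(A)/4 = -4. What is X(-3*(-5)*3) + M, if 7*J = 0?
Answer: 1493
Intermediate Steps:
J = 0 (J = (⅐)*0 = 0)
h(A) = -16 (h(A) = 4*(-4) = -16)
X(b) = 2*b*(-97 + b) (X(b) = (2*b)*(-97 + b) = 2*b*(-97 + b))
M = 6173 (M = -1 + (6*(-16 - 5))*(-49) = -1 + (6*(-21))*(-49) = -1 - 126*(-49) = -1 + 6174 = 6173)
X(-3*(-5)*3) + M = 2*(-3*(-5)*3)*(-97 - 3*(-5)*3) + 6173 = 2*(15*3)*(-97 + 15*3) + 6173 = 2*45*(-97 + 45) + 6173 = 2*45*(-52) + 6173 = -4680 + 6173 = 1493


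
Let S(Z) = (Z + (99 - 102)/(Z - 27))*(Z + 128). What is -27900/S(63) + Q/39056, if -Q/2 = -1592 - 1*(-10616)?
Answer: -195982008/70400881 ≈ -2.7838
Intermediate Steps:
Q = -18048 (Q = -2*(-1592 - 1*(-10616)) = -2*(-1592 + 10616) = -2*9024 = -18048)
S(Z) = (128 + Z)*(Z - 3/(-27 + Z)) (S(Z) = (Z - 3/(-27 + Z))*(128 + Z) = (128 + Z)*(Z - 3/(-27 + Z)))
-27900/S(63) + Q/39056 = -27900*(-27 + 63)/(-384 + 63³ - 3459*63 + 101*63²) - 18048/39056 = -27900*36/(-384 + 250047 - 217917 + 101*3969) - 18048*1/39056 = -27900*36/(-384 + 250047 - 217917 + 400869) - 1128/2441 = -27900/((1/36)*432615) - 1128/2441 = -27900/144205/12 - 1128/2441 = -27900*12/144205 - 1128/2441 = -66960/28841 - 1128/2441 = -195982008/70400881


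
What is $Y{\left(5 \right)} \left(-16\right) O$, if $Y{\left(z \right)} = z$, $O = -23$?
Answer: $1840$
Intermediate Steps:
$Y{\left(5 \right)} \left(-16\right) O = 5 \left(-16\right) \left(-23\right) = \left(-80\right) \left(-23\right) = 1840$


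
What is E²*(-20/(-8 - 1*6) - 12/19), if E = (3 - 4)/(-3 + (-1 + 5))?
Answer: 106/133 ≈ 0.79699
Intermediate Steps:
E = -1 (E = -1/(-3 + 4) = -1/1 = -1*1 = -1)
E²*(-20/(-8 - 1*6) - 12/19) = (-1)²*(-20/(-8 - 1*6) - 12/19) = 1*(-20/(-8 - 6) - 12*1/19) = 1*(-20/(-14) - 12/19) = 1*(-20*(-1/14) - 12/19) = 1*(10/7 - 12/19) = 1*(106/133) = 106/133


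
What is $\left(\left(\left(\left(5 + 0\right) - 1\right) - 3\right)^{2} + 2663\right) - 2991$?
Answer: $-327$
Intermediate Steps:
$\left(\left(\left(\left(5 + 0\right) - 1\right) - 3\right)^{2} + 2663\right) - 2991 = \left(\left(\left(5 - 1\right) - 3\right)^{2} + 2663\right) - 2991 = \left(\left(4 - 3\right)^{2} + 2663\right) - 2991 = \left(1^{2} + 2663\right) - 2991 = \left(1 + 2663\right) - 2991 = 2664 - 2991 = -327$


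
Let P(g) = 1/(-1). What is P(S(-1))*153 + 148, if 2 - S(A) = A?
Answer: -5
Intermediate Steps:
S(A) = 2 - A
P(g) = -1
P(S(-1))*153 + 148 = -1*153 + 148 = -153 + 148 = -5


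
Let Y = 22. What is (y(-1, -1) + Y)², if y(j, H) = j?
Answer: 441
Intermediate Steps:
(y(-1, -1) + Y)² = (-1 + 22)² = 21² = 441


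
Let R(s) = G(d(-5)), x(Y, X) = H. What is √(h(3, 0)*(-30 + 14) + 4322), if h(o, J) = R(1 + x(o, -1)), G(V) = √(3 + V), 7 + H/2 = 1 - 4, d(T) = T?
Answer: √(4322 - 16*I*√2) ≈ 65.742 - 0.1721*I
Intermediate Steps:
H = -20 (H = -14 + 2*(1 - 4) = -14 + 2*(-3) = -14 - 6 = -20)
x(Y, X) = -20
R(s) = I*√2 (R(s) = √(3 - 5) = √(-2) = I*√2)
h(o, J) = I*√2
√(h(3, 0)*(-30 + 14) + 4322) = √((I*√2)*(-30 + 14) + 4322) = √((I*√2)*(-16) + 4322) = √(-16*I*√2 + 4322) = √(4322 - 16*I*√2)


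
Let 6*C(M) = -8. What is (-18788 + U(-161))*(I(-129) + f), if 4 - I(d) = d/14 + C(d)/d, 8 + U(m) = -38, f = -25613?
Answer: 10125077735/21 ≈ 4.8215e+8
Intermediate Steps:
U(m) = -46 (U(m) = -8 - 38 = -46)
C(M) = -4/3 (C(M) = (⅙)*(-8) = -4/3)
I(d) = 4 - d/14 + 4/(3*d) (I(d) = 4 - (d/14 - 4/(3*d)) = 4 - (-4/(3*d) + d/14) = 4 + (-d/14 + 4/(3*d)) = 4 - d/14 + 4/(3*d))
(-18788 + U(-161))*(I(-129) + f) = (-18788 - 46)*((4 - 1/14*(-129) + (4/3)/(-129)) - 25613) = -18834*((4 + 129/14 + (4/3)*(-1/129)) - 25613) = -18834*((4 + 129/14 - 4/387) - 25613) = -18834*(71539/5418 - 25613) = -18834*(-138699695/5418) = 10125077735/21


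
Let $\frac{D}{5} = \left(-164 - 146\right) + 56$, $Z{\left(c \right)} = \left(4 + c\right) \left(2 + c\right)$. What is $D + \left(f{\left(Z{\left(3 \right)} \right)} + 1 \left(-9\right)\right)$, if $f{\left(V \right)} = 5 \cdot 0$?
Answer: $-1279$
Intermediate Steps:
$Z{\left(c \right)} = \left(2 + c\right) \left(4 + c\right)$
$f{\left(V \right)} = 0$
$D = -1270$ ($D = 5 \left(\left(-164 - 146\right) + 56\right) = 5 \left(-310 + 56\right) = 5 \left(-254\right) = -1270$)
$D + \left(f{\left(Z{\left(3 \right)} \right)} + 1 \left(-9\right)\right) = -1270 + \left(0 + 1 \left(-9\right)\right) = -1270 + \left(0 - 9\right) = -1270 - 9 = -1279$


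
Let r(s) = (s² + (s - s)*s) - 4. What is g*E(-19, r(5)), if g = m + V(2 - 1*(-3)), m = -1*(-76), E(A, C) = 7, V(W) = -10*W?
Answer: 182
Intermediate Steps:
r(s) = -4 + s² (r(s) = (s² + 0*s) - 4 = (s² + 0) - 4 = s² - 4 = -4 + s²)
m = 76
g = 26 (g = 76 - 10*(2 - 1*(-3)) = 76 - 10*(2 + 3) = 76 - 10*5 = 76 - 50 = 26)
g*E(-19, r(5)) = 26*7 = 182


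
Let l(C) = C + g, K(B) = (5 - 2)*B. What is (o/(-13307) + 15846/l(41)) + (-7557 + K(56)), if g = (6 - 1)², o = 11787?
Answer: -1046565523/146377 ≈ -7149.8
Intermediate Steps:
K(B) = 3*B
g = 25 (g = 5² = 25)
l(C) = 25 + C (l(C) = C + 25 = 25 + C)
(o/(-13307) + 15846/l(41)) + (-7557 + K(56)) = (11787/(-13307) + 15846/(25 + 41)) + (-7557 + 3*56) = (11787*(-1/13307) + 15846/66) + (-7557 + 168) = (-11787/13307 + 15846*(1/66)) - 7389 = (-11787/13307 + 2641/11) - 7389 = 35014130/146377 - 7389 = -1046565523/146377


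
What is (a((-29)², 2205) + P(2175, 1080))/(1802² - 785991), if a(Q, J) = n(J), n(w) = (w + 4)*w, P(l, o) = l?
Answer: 4873020/2461213 ≈ 1.9799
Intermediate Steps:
n(w) = w*(4 + w) (n(w) = (4 + w)*w = w*(4 + w))
a(Q, J) = J*(4 + J)
(a((-29)², 2205) + P(2175, 1080))/(1802² - 785991) = (2205*(4 + 2205) + 2175)/(1802² - 785991) = (2205*2209 + 2175)/(3247204 - 785991) = (4870845 + 2175)/2461213 = 4873020*(1/2461213) = 4873020/2461213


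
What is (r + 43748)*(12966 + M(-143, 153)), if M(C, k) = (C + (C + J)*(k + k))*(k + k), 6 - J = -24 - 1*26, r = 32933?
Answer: -627030045444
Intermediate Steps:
J = 56 (J = 6 - (-24 - 1*26) = 6 - (-24 - 26) = 6 - 1*(-50) = 6 + 50 = 56)
M(C, k) = 2*k*(C + 2*k*(56 + C)) (M(C, k) = (C + (C + 56)*(k + k))*(k + k) = (C + (56 + C)*(2*k))*(2*k) = (C + 2*k*(56 + C))*(2*k) = 2*k*(C + 2*k*(56 + C)))
(r + 43748)*(12966 + M(-143, 153)) = (32933 + 43748)*(12966 + 2*153*(-143 + 112*153 + 2*(-143)*153)) = 76681*(12966 + 2*153*(-143 + 17136 - 43758)) = 76681*(12966 + 2*153*(-26765)) = 76681*(12966 - 8190090) = 76681*(-8177124) = -627030045444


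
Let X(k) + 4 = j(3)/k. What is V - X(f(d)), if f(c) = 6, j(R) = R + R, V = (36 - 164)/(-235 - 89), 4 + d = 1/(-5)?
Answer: 275/81 ≈ 3.3951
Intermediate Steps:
d = -21/5 (d = -4 + 1/(-5) = -4 - ⅕ = -21/5 ≈ -4.2000)
V = 32/81 (V = -128/(-324) = -128*(-1/324) = 32/81 ≈ 0.39506)
j(R) = 2*R
X(k) = -4 + 6/k (X(k) = -4 + (2*3)/k = -4 + 6/k)
V - X(f(d)) = 32/81 - (-4 + 6/6) = 32/81 - (-4 + 6*(⅙)) = 32/81 - (-4 + 1) = 32/81 - 1*(-3) = 32/81 + 3 = 275/81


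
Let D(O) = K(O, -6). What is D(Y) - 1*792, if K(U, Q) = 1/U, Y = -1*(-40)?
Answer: -31679/40 ≈ -791.97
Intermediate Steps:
Y = 40
D(O) = 1/O
D(Y) - 1*792 = 1/40 - 1*792 = 1/40 - 792 = -31679/40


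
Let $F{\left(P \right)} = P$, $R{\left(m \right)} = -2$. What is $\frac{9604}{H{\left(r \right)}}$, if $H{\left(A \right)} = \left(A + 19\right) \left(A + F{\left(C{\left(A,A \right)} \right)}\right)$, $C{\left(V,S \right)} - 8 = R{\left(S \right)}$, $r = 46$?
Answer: $\frac{2401}{845} \approx 2.8414$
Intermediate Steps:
$C{\left(V,S \right)} = 6$ ($C{\left(V,S \right)} = 8 - 2 = 6$)
$H{\left(A \right)} = \left(6 + A\right) \left(19 + A\right)$ ($H{\left(A \right)} = \left(A + 19\right) \left(A + 6\right) = \left(19 + A\right) \left(6 + A\right) = \left(6 + A\right) \left(19 + A\right)$)
$\frac{9604}{H{\left(r \right)}} = \frac{9604}{114 + 46^{2} + 25 \cdot 46} = \frac{9604}{114 + 2116 + 1150} = \frac{9604}{3380} = 9604 \cdot \frac{1}{3380} = \frac{2401}{845}$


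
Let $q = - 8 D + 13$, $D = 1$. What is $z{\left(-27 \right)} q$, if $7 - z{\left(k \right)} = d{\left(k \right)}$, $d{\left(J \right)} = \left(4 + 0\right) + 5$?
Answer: $-10$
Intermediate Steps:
$d{\left(J \right)} = 9$ ($d{\left(J \right)} = 4 + 5 = 9$)
$z{\left(k \right)} = -2$ ($z{\left(k \right)} = 7 - 9 = -2$)
$q = 5$ ($q = \left(-8\right) 1 + 13 = -8 + 13 = 5$)
$z{\left(-27 \right)} q = \left(-2\right) 5 = -10$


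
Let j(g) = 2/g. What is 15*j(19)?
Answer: 30/19 ≈ 1.5789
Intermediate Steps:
15*j(19) = 15*(2/19) = 30/19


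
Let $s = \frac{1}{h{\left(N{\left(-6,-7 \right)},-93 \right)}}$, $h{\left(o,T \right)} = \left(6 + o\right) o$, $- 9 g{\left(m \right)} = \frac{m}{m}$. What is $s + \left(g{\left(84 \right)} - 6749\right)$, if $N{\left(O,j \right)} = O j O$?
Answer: $- \frac{418390895}{61992} \approx -6749.1$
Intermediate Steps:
$g{\left(m \right)} = - \frac{1}{9}$ ($g{\left(m \right)} = - \frac{m \frac{1}{m}}{9} = \left(- \frac{1}{9}\right) 1 = - \frac{1}{9}$)
$N{\left(O,j \right)} = j O^{2}$
$h{\left(o,T \right)} = o \left(6 + o\right)$
$s = \frac{1}{61992}$ ($s = \frac{1}{- 7 \left(-6\right)^{2} \left(6 - 7 \left(-6\right)^{2}\right)} = \frac{1}{\left(-7\right) 36 \left(6 - 252\right)} = \frac{1}{\left(-252\right) \left(6 - 252\right)} = \frac{1}{\left(-252\right) \left(-246\right)} = \frac{1}{61992} \approx 1.6131 \cdot 10^{-5}$)
$s + \left(g{\left(84 \right)} - 6749\right) = \frac{1}{61992} - \frac{60742}{9} = - \frac{418390895}{61992}$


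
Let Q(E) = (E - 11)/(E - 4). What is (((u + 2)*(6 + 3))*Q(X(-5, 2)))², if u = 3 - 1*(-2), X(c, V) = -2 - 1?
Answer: 15876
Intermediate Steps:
X(c, V) = -3
u = 5 (u = 3 + 2 = 5)
Q(E) = (-11 + E)/(-4 + E)
(((u + 2)*(6 + 3))*Q(X(-5, 2)))² = (((5 + 2)*(6 + 3))*((-11 - 3)/(-4 - 3)))² = ((7*9)*(-14/(-7)))² = (63*(-⅐*(-14)))² = (63*2)² = 126² = 15876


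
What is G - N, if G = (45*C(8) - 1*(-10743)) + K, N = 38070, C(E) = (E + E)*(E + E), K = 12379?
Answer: -3428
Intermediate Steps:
C(E) = 4*E**2 (C(E) = (2*E)*(2*E) = 4*E**2)
G = 34642 (G = (45*(4*8**2) - 1*(-10743)) + 12379 = (45*(4*64) + 10743) + 12379 = (45*256 + 10743) + 12379 = (11520 + 10743) + 12379 = 22263 + 12379 = 34642)
G - N = 34642 - 1*38070 = 34642 - 38070 = -3428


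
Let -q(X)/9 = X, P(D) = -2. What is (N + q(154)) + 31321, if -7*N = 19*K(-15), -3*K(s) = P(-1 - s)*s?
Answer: 209735/7 ≈ 29962.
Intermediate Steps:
q(X) = -9*X
K(s) = 2*s/3 (K(s) = -(-2)*s/3 = 2*s/3)
N = 190/7 (N = -19*(2/3)*(-15)/7 = -19*(-10)/7 = -1/7*(-190) = 190/7 ≈ 27.143)
(N + q(154)) + 31321 = (190/7 - 9*154) + 31321 = (190/7 - 1386) + 31321 = -9512/7 + 31321 = 209735/7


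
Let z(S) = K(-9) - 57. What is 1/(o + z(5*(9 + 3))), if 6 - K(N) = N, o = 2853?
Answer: 1/2811 ≈ 0.00035575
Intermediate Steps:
K(N) = 6 - N
z(S) = -42 (z(S) = (6 - 1*(-9)) - 57 = (6 + 9) - 57 = 15 - 57 = -42)
1/(o + z(5*(9 + 3))) = 1/(2853 - 42) = 1/2811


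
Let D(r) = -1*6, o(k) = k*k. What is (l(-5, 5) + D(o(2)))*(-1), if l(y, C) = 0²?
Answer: 6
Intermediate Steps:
o(k) = k²
D(r) = -6
l(y, C) = 0
(l(-5, 5) + D(o(2)))*(-1) = (0 - 6)*(-1) = -6*(-1) = 6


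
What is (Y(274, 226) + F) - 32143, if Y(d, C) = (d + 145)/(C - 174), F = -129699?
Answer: -8415365/52 ≈ -1.6183e+5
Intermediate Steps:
Y(d, C) = (145 + d)/(-174 + C)
(Y(274, 226) + F) - 32143 = ((145 + 274)/(-174 + 226) - 129699) - 32143 = (419/52 - 129699) - 32143 = -6743929/52 - 32143 = -8415365/52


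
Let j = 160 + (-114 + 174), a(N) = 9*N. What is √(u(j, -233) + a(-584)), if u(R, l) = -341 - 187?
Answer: 2*I*√1446 ≈ 76.053*I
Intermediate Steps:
j = 220 (j = 160 + 60 = 220)
u(R, l) = -528
√(u(j, -233) + a(-584)) = √(-528 + 9*(-584)) = √(-528 - 5256) = √(-5784) = 2*I*√1446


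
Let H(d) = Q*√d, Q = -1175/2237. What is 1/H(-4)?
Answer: 2237*I/2350 ≈ 0.95191*I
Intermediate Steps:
Q = -1175/2237 (Q = -1175*1/2237 = -1175/2237 ≈ -0.52526)
H(d) = -1175*√d/2237
1/H(-4) = 1/(-2350*I/2237) = 2237*I/2350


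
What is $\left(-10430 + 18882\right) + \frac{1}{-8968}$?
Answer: $\frac{75797535}{8968} \approx 8452.0$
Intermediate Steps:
$\left(-10430 + 18882\right) + \frac{1}{-8968} = 8452 - \frac{1}{8968} = \frac{75797535}{8968}$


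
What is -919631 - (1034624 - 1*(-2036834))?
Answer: -3991089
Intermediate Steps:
-919631 - (1034624 - 1*(-2036834)) = -919631 - (1034624 + 2036834) = -919631 - 1*3071458 = -919631 - 3071458 = -3991089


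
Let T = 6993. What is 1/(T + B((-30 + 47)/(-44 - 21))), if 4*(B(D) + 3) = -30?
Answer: 2/13965 ≈ 0.00014322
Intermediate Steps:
B(D) = -21/2 (B(D) = -3 + (¼)*(-30) = -3 - 15/2 = -21/2)
1/(T + B((-30 + 47)/(-44 - 21))) = 1/(6993 - 21/2) = 1/(13965/2) = 2/13965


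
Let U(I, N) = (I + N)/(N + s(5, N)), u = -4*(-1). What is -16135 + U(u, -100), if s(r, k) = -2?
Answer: -274279/17 ≈ -16134.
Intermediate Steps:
u = 4
U(I, N) = (I + N)/(-2 + N) (U(I, N) = (I + N)/(N - 2) = (I + N)/(-2 + N))
-16135 + U(u, -100) = -16135 + (4 - 100)/(-2 - 100) = -16135 - 96/(-102) = -16135 - 1/102*(-96) = -16135 + 16/17 = -274279/17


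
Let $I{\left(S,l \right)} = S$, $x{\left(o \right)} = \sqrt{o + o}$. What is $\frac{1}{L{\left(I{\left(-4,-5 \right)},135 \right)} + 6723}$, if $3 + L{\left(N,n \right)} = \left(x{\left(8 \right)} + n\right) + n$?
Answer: $\frac{1}{6994} \approx 0.00014298$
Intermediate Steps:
$x{\left(o \right)} = \sqrt{2} \sqrt{o}$ ($x{\left(o \right)} = \sqrt{2 o} = \sqrt{2} \sqrt{o}$)
$L{\left(N,n \right)} = 1 + 2 n$ ($L{\left(N,n \right)} = -3 + \left(\left(\sqrt{2} \sqrt{8} + n\right) + n\right) = -3 + \left(\left(\sqrt{2} \cdot 2 \sqrt{2} + n\right) + n\right) = -3 + \left(\left(4 + n\right) + n\right) = -3 + \left(4 + 2 n\right) = 1 + 2 n$)
$\frac{1}{L{\left(I{\left(-4,-5 \right)},135 \right)} + 6723} = \frac{1}{\left(1 + 2 \cdot 135\right) + 6723} = \frac{1}{\left(1 + 270\right) + 6723} = \frac{1}{271 + 6723} = \frac{1}{6994}$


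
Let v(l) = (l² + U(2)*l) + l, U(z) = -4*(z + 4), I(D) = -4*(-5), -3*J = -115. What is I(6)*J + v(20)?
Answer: 2120/3 ≈ 706.67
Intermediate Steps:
J = 115/3 (J = -⅓*(-115) = 115/3 ≈ 38.333)
I(D) = 20
U(z) = -16 - 4*z (U(z) = -4*(4 + z) = -16 - 4*z)
v(l) = l² - 23*l (v(l) = (l² + (-16 - 4*2)*l) + l = (l² + (-16 - 8)*l) + l = (l² - 24*l) + l = l² - 23*l)
I(6)*J + v(20) = 20*(115/3) + 20*(-23 + 20) = 2300/3 + 20*(-3) = 2300/3 - 60 = 2120/3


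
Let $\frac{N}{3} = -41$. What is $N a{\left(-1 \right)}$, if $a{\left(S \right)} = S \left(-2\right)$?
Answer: $-246$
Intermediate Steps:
$N = -123$ ($N = 3 \left(-41\right) = -123$)
$a{\left(S \right)} = - 2 S$
$N a{\left(-1 \right)} = - 123 \left(\left(-2\right) \left(-1\right)\right) = \left(-123\right) 2 = -246$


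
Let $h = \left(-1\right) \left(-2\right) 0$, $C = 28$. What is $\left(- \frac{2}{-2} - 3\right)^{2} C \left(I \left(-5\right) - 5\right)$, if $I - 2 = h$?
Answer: $-1680$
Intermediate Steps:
$h = 0$ ($h = 2 \cdot 0 = 0$)
$I = 2$ ($I = 2 + 0 = 2$)
$\left(- \frac{2}{-2} - 3\right)^{2} C \left(I \left(-5\right) - 5\right) = \left(- \frac{2}{-2} - 3\right)^{2} \cdot 28 \left(2 \left(-5\right) - 5\right) = \left(\left(-2\right) \left(- \frac{1}{2}\right) - 3\right)^{2} \cdot 28 \left(-10 - 5\right) = \left(1 - 3\right)^{2} \cdot 28 \left(-15\right) = \left(-2\right)^{2} \cdot 28 \left(-15\right) = 4 \cdot 28 \left(-15\right) = 112 \left(-15\right) = -1680$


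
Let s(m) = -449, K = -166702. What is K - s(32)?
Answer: -166253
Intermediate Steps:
K - s(32) = -166702 - 1*(-449) = -166702 + 449 = -166253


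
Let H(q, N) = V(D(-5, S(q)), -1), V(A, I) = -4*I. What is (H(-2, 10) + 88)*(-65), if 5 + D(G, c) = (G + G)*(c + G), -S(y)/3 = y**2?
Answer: -5980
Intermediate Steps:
S(y) = -3*y**2
D(G, c) = -5 + 2*G*(G + c) (D(G, c) = -5 + (G + G)*(c + G) = -5 + (2*G)*(G + c) = -5 + 2*G*(G + c))
H(q, N) = 4 (H(q, N) = -4*(-1) = 4)
(H(-2, 10) + 88)*(-65) = (4 + 88)*(-65) = 92*(-65) = -5980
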